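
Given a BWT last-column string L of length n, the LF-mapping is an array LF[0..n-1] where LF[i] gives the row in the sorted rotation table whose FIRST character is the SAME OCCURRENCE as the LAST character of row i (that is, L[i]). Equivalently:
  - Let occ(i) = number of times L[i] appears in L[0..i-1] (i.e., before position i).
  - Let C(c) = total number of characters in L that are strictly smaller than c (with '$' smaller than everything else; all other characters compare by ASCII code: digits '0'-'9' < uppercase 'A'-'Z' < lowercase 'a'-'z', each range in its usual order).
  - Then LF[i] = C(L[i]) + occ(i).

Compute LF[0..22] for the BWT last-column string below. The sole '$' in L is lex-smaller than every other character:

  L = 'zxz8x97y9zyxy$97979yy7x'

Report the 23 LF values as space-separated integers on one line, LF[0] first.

Answer: 20 11 21 5 12 6 1 15 7 22 16 13 17 0 8 2 9 3 10 18 19 4 14

Derivation:
Char counts: '$':1, '7':4, '8':1, '9':5, 'x':4, 'y':5, 'z':3
C (first-col start): C('$')=0, C('7')=1, C('8')=5, C('9')=6, C('x')=11, C('y')=15, C('z')=20
L[0]='z': occ=0, LF[0]=C('z')+0=20+0=20
L[1]='x': occ=0, LF[1]=C('x')+0=11+0=11
L[2]='z': occ=1, LF[2]=C('z')+1=20+1=21
L[3]='8': occ=0, LF[3]=C('8')+0=5+0=5
L[4]='x': occ=1, LF[4]=C('x')+1=11+1=12
L[5]='9': occ=0, LF[5]=C('9')+0=6+0=6
L[6]='7': occ=0, LF[6]=C('7')+0=1+0=1
L[7]='y': occ=0, LF[7]=C('y')+0=15+0=15
L[8]='9': occ=1, LF[8]=C('9')+1=6+1=7
L[9]='z': occ=2, LF[9]=C('z')+2=20+2=22
L[10]='y': occ=1, LF[10]=C('y')+1=15+1=16
L[11]='x': occ=2, LF[11]=C('x')+2=11+2=13
L[12]='y': occ=2, LF[12]=C('y')+2=15+2=17
L[13]='$': occ=0, LF[13]=C('$')+0=0+0=0
L[14]='9': occ=2, LF[14]=C('9')+2=6+2=8
L[15]='7': occ=1, LF[15]=C('7')+1=1+1=2
L[16]='9': occ=3, LF[16]=C('9')+3=6+3=9
L[17]='7': occ=2, LF[17]=C('7')+2=1+2=3
L[18]='9': occ=4, LF[18]=C('9')+4=6+4=10
L[19]='y': occ=3, LF[19]=C('y')+3=15+3=18
L[20]='y': occ=4, LF[20]=C('y')+4=15+4=19
L[21]='7': occ=3, LF[21]=C('7')+3=1+3=4
L[22]='x': occ=3, LF[22]=C('x')+3=11+3=14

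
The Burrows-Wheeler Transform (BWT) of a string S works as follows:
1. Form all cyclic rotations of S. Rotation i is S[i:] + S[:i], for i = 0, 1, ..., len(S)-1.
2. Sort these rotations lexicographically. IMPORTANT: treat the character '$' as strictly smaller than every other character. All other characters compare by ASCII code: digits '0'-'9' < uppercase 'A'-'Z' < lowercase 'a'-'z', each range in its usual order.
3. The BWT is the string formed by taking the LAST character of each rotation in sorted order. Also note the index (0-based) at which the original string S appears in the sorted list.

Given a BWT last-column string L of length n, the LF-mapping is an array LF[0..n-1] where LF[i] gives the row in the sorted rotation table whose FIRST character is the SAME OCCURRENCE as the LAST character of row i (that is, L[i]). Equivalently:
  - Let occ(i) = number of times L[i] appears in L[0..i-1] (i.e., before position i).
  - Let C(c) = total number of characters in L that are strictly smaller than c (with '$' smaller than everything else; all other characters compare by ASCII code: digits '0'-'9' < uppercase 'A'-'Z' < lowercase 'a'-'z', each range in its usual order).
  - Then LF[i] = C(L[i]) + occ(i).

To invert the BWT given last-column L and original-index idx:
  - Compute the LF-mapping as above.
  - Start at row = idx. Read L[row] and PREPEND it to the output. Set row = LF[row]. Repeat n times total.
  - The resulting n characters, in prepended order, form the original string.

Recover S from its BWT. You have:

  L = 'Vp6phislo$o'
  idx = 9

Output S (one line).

Answer: philosop6V$

Derivation:
LF mapping: 2 8 1 9 3 4 10 5 6 0 7
Walk LF starting at row 9, prepending L[row]:
  step 1: row=9, L[9]='$', prepend. Next row=LF[9]=0
  step 2: row=0, L[0]='V', prepend. Next row=LF[0]=2
  step 3: row=2, L[2]='6', prepend. Next row=LF[2]=1
  step 4: row=1, L[1]='p', prepend. Next row=LF[1]=8
  step 5: row=8, L[8]='o', prepend. Next row=LF[8]=6
  step 6: row=6, L[6]='s', prepend. Next row=LF[6]=10
  step 7: row=10, L[10]='o', prepend. Next row=LF[10]=7
  step 8: row=7, L[7]='l', prepend. Next row=LF[7]=5
  step 9: row=5, L[5]='i', prepend. Next row=LF[5]=4
  step 10: row=4, L[4]='h', prepend. Next row=LF[4]=3
  step 11: row=3, L[3]='p', prepend. Next row=LF[3]=9
Reversed output: philosop6V$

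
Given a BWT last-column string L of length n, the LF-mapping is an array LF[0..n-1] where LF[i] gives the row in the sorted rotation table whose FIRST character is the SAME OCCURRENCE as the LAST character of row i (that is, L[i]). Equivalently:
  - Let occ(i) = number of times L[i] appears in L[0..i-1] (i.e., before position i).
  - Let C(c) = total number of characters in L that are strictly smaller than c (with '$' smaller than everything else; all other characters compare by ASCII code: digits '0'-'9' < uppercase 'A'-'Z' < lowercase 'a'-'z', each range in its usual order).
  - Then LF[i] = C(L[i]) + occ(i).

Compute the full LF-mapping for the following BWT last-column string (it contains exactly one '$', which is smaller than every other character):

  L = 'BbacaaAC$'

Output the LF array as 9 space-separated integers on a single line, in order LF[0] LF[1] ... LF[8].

Char counts: '$':1, 'A':1, 'B':1, 'C':1, 'a':3, 'b':1, 'c':1
C (first-col start): C('$')=0, C('A')=1, C('B')=2, C('C')=3, C('a')=4, C('b')=7, C('c')=8
L[0]='B': occ=0, LF[0]=C('B')+0=2+0=2
L[1]='b': occ=0, LF[1]=C('b')+0=7+0=7
L[2]='a': occ=0, LF[2]=C('a')+0=4+0=4
L[3]='c': occ=0, LF[3]=C('c')+0=8+0=8
L[4]='a': occ=1, LF[4]=C('a')+1=4+1=5
L[5]='a': occ=2, LF[5]=C('a')+2=4+2=6
L[6]='A': occ=0, LF[6]=C('A')+0=1+0=1
L[7]='C': occ=0, LF[7]=C('C')+0=3+0=3
L[8]='$': occ=0, LF[8]=C('$')+0=0+0=0

Answer: 2 7 4 8 5 6 1 3 0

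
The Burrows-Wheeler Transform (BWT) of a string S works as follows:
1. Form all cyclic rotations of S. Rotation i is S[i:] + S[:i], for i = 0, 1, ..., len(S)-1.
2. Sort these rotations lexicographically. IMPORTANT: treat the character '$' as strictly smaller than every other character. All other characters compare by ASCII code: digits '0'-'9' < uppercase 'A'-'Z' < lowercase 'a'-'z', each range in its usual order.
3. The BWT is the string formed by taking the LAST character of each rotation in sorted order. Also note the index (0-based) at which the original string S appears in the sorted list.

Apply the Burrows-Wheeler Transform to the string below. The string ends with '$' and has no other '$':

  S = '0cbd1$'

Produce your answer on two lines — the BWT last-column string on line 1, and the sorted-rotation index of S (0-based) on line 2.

Answer: 1$dc0b
1

Derivation:
All 6 rotations (rotation i = S[i:]+S[:i]):
  rot[0] = 0cbd1$
  rot[1] = cbd1$0
  rot[2] = bd1$0c
  rot[3] = d1$0cb
  rot[4] = 1$0cbd
  rot[5] = $0cbd1
Sorted (with $ < everything):
  sorted[0] = $0cbd1  (last char: '1')
  sorted[1] = 0cbd1$  (last char: '$')
  sorted[2] = 1$0cbd  (last char: 'd')
  sorted[3] = bd1$0c  (last char: 'c')
  sorted[4] = cbd1$0  (last char: '0')
  sorted[5] = d1$0cb  (last char: 'b')
Last column: 1$dc0b
Original string S is at sorted index 1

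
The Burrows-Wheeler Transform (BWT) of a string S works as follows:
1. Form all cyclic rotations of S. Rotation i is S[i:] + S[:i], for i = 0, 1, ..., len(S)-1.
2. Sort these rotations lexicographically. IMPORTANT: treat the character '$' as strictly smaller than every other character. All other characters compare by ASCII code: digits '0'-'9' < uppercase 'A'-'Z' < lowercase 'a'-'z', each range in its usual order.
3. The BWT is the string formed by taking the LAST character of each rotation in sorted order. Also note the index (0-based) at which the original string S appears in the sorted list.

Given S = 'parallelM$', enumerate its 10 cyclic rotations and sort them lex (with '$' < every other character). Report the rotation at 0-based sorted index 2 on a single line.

Answer: allelM$par

Derivation:
All 10 rotations (rotation i = S[i:]+S[:i]):
  rot[0] = parallelM$
  rot[1] = arallelM$p
  rot[2] = rallelM$pa
  rot[3] = allelM$par
  rot[4] = llelM$para
  rot[5] = lelM$paral
  rot[6] = elM$parall
  rot[7] = lM$paralle
  rot[8] = M$parallel
  rot[9] = $parallelM
Sorted (with $ < everything):
  sorted[0] = $parallelM
  sorted[1] = M$parallel
  sorted[2] = allelM$par
  sorted[3] = arallelM$p
  sorted[4] = elM$parall
  sorted[5] = lM$paralle
  sorted[6] = lelM$paral
  sorted[7] = llelM$para
  sorted[8] = parallelM$
  sorted[9] = rallelM$pa
sorted[2] = allelM$par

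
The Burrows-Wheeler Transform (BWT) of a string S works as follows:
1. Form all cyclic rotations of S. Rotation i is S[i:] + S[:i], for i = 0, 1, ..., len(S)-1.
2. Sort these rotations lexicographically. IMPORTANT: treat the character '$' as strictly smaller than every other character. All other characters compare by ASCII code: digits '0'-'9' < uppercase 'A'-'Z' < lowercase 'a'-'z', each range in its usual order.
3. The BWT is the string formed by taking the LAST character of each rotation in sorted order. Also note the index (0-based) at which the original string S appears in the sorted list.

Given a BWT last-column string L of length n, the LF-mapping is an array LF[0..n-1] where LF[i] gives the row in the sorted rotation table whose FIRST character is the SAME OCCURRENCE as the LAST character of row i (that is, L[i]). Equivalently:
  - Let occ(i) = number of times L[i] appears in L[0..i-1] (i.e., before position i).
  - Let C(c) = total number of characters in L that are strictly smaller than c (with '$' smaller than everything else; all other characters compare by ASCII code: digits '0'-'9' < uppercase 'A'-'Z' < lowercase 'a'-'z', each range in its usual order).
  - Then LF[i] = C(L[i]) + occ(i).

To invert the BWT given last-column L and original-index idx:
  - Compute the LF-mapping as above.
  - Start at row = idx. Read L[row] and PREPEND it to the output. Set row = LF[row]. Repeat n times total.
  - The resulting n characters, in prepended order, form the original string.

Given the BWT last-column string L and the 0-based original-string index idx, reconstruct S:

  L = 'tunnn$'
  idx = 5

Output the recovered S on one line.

LF mapping: 4 5 1 2 3 0
Walk LF starting at row 5, prepending L[row]:
  step 1: row=5, L[5]='$', prepend. Next row=LF[5]=0
  step 2: row=0, L[0]='t', prepend. Next row=LF[0]=4
  step 3: row=4, L[4]='n', prepend. Next row=LF[4]=3
  step 4: row=3, L[3]='n', prepend. Next row=LF[3]=2
  step 5: row=2, L[2]='n', prepend. Next row=LF[2]=1
  step 6: row=1, L[1]='u', prepend. Next row=LF[1]=5
Reversed output: unnnt$

Answer: unnnt$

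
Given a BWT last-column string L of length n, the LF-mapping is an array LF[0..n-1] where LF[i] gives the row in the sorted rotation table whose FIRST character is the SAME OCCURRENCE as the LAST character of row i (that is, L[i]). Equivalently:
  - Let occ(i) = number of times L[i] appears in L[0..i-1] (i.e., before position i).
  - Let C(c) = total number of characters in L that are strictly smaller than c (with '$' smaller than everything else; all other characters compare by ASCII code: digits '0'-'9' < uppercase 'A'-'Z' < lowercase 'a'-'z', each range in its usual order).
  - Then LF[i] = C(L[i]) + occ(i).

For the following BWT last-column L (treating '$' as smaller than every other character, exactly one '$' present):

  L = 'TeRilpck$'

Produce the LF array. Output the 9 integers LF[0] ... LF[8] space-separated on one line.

Answer: 2 4 1 5 7 8 3 6 0

Derivation:
Char counts: '$':1, 'R':1, 'T':1, 'c':1, 'e':1, 'i':1, 'k':1, 'l':1, 'p':1
C (first-col start): C('$')=0, C('R')=1, C('T')=2, C('c')=3, C('e')=4, C('i')=5, C('k')=6, C('l')=7, C('p')=8
L[0]='T': occ=0, LF[0]=C('T')+0=2+0=2
L[1]='e': occ=0, LF[1]=C('e')+0=4+0=4
L[2]='R': occ=0, LF[2]=C('R')+0=1+0=1
L[3]='i': occ=0, LF[3]=C('i')+0=5+0=5
L[4]='l': occ=0, LF[4]=C('l')+0=7+0=7
L[5]='p': occ=0, LF[5]=C('p')+0=8+0=8
L[6]='c': occ=0, LF[6]=C('c')+0=3+0=3
L[7]='k': occ=0, LF[7]=C('k')+0=6+0=6
L[8]='$': occ=0, LF[8]=C('$')+0=0+0=0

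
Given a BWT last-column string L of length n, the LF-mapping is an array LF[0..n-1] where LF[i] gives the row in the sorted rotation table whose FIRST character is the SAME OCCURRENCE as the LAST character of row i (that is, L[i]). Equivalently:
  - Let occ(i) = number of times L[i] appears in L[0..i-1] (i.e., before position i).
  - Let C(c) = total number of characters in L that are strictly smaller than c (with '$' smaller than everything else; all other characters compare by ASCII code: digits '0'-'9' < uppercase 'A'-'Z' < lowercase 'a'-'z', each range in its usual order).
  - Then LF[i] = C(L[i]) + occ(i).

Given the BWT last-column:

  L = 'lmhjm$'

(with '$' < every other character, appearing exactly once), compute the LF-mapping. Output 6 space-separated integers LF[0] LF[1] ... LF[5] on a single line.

Answer: 3 4 1 2 5 0

Derivation:
Char counts: '$':1, 'h':1, 'j':1, 'l':1, 'm':2
C (first-col start): C('$')=0, C('h')=1, C('j')=2, C('l')=3, C('m')=4
L[0]='l': occ=0, LF[0]=C('l')+0=3+0=3
L[1]='m': occ=0, LF[1]=C('m')+0=4+0=4
L[2]='h': occ=0, LF[2]=C('h')+0=1+0=1
L[3]='j': occ=0, LF[3]=C('j')+0=2+0=2
L[4]='m': occ=1, LF[4]=C('m')+1=4+1=5
L[5]='$': occ=0, LF[5]=C('$')+0=0+0=0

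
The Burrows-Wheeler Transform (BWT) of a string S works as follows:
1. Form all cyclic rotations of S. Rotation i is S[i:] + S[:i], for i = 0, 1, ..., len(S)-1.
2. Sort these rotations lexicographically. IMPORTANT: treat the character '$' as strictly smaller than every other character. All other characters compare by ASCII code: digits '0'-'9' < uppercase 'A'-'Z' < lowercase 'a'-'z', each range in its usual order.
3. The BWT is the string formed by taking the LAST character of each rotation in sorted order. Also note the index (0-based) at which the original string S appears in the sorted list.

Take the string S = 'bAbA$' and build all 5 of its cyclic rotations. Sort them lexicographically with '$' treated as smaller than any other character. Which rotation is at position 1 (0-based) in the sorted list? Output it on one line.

Answer: A$bAb

Derivation:
All 5 rotations (rotation i = S[i:]+S[:i]):
  rot[0] = bAbA$
  rot[1] = AbA$b
  rot[2] = bA$bA
  rot[3] = A$bAb
  rot[4] = $bAbA
Sorted (with $ < everything):
  sorted[0] = $bAbA
  sorted[1] = A$bAb
  sorted[2] = AbA$b
  sorted[3] = bA$bA
  sorted[4] = bAbA$
sorted[1] = A$bAb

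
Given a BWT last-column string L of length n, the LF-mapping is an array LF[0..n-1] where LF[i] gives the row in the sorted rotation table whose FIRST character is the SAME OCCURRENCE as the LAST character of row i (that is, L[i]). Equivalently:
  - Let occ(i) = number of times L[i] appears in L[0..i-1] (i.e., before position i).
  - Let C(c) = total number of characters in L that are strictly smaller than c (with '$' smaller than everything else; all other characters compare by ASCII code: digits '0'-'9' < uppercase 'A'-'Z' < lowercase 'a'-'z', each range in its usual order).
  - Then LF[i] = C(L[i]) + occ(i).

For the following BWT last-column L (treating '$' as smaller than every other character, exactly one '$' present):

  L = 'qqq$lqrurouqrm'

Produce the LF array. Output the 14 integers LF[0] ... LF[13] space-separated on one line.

Answer: 4 5 6 0 1 7 9 12 10 3 13 8 11 2

Derivation:
Char counts: '$':1, 'l':1, 'm':1, 'o':1, 'q':5, 'r':3, 'u':2
C (first-col start): C('$')=0, C('l')=1, C('m')=2, C('o')=3, C('q')=4, C('r')=9, C('u')=12
L[0]='q': occ=0, LF[0]=C('q')+0=4+0=4
L[1]='q': occ=1, LF[1]=C('q')+1=4+1=5
L[2]='q': occ=2, LF[2]=C('q')+2=4+2=6
L[3]='$': occ=0, LF[3]=C('$')+0=0+0=0
L[4]='l': occ=0, LF[4]=C('l')+0=1+0=1
L[5]='q': occ=3, LF[5]=C('q')+3=4+3=7
L[6]='r': occ=0, LF[6]=C('r')+0=9+0=9
L[7]='u': occ=0, LF[7]=C('u')+0=12+0=12
L[8]='r': occ=1, LF[8]=C('r')+1=9+1=10
L[9]='o': occ=0, LF[9]=C('o')+0=3+0=3
L[10]='u': occ=1, LF[10]=C('u')+1=12+1=13
L[11]='q': occ=4, LF[11]=C('q')+4=4+4=8
L[12]='r': occ=2, LF[12]=C('r')+2=9+2=11
L[13]='m': occ=0, LF[13]=C('m')+0=2+0=2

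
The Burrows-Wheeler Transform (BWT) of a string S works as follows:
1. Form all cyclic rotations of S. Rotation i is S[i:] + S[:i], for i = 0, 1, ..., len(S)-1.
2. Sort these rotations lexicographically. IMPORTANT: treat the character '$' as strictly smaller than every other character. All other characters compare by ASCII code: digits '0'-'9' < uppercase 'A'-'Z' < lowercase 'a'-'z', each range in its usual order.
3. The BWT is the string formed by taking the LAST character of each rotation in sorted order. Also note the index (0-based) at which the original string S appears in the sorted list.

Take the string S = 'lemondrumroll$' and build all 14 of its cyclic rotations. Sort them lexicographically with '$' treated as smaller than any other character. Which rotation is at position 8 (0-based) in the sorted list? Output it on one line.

Answer: ndrumroll$lemo

Derivation:
All 14 rotations (rotation i = S[i:]+S[:i]):
  rot[0] = lemondrumroll$
  rot[1] = emondrumroll$l
  rot[2] = mondrumroll$le
  rot[3] = ondrumroll$lem
  rot[4] = ndrumroll$lemo
  rot[5] = drumroll$lemon
  rot[6] = rumroll$lemond
  rot[7] = umroll$lemondr
  rot[8] = mroll$lemondru
  rot[9] = roll$lemondrum
  rot[10] = oll$lemondrumr
  rot[11] = ll$lemondrumro
  rot[12] = l$lemondrumrol
  rot[13] = $lemondrumroll
Sorted (with $ < everything):
  sorted[0] = $lemondrumroll
  sorted[1] = drumroll$lemon
  sorted[2] = emondrumroll$l
  sorted[3] = l$lemondrumrol
  sorted[4] = lemondrumroll$
  sorted[5] = ll$lemondrumro
  sorted[6] = mondrumroll$le
  sorted[7] = mroll$lemondru
  sorted[8] = ndrumroll$lemo
  sorted[9] = oll$lemondrumr
  sorted[10] = ondrumroll$lem
  sorted[11] = roll$lemondrum
  sorted[12] = rumroll$lemond
  sorted[13] = umroll$lemondr
sorted[8] = ndrumroll$lemo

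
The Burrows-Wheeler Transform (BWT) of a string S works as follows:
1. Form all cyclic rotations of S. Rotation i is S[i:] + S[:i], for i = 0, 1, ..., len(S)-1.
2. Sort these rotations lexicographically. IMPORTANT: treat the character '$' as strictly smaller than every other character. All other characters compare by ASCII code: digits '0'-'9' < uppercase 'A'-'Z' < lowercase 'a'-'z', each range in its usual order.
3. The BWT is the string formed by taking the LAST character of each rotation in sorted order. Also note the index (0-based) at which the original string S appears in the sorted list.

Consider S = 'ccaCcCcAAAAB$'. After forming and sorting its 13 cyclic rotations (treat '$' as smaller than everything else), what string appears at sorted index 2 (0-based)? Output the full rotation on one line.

All 13 rotations (rotation i = S[i:]+S[:i]):
  rot[0] = ccaCcCcAAAAB$
  rot[1] = caCcCcAAAAB$c
  rot[2] = aCcCcAAAAB$cc
  rot[3] = CcCcAAAAB$cca
  rot[4] = cCcAAAAB$ccaC
  rot[5] = CcAAAAB$ccaCc
  rot[6] = cAAAAB$ccaCcC
  rot[7] = AAAAB$ccaCcCc
  rot[8] = AAAB$ccaCcCcA
  rot[9] = AAB$ccaCcCcAA
  rot[10] = AB$ccaCcCcAAA
  rot[11] = B$ccaCcCcAAAA
  rot[12] = $ccaCcCcAAAAB
Sorted (with $ < everything):
  sorted[0] = $ccaCcCcAAAAB
  sorted[1] = AAAAB$ccaCcCc
  sorted[2] = AAAB$ccaCcCcA
  sorted[3] = AAB$ccaCcCcAA
  sorted[4] = AB$ccaCcCcAAA
  sorted[5] = B$ccaCcCcAAAA
  sorted[6] = CcAAAAB$ccaCc
  sorted[7] = CcCcAAAAB$cca
  sorted[8] = aCcCcAAAAB$cc
  sorted[9] = cAAAAB$ccaCcC
  sorted[10] = cCcAAAAB$ccaC
  sorted[11] = caCcCcAAAAB$c
  sorted[12] = ccaCcCcAAAAB$
sorted[2] = AAAB$ccaCcCcA

Answer: AAAB$ccaCcCcA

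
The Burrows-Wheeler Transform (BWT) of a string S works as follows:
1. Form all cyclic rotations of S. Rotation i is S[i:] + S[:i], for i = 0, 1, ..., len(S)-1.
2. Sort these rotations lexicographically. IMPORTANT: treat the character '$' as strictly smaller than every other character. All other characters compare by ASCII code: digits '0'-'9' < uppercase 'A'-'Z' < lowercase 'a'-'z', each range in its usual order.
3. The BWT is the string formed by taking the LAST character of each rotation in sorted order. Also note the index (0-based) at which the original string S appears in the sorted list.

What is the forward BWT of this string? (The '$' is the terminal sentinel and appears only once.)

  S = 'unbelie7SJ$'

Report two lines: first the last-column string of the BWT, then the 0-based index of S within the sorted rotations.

Answer: JeS7nibleu$
10

Derivation:
All 11 rotations (rotation i = S[i:]+S[:i]):
  rot[0] = unbelie7SJ$
  rot[1] = nbelie7SJ$u
  rot[2] = belie7SJ$un
  rot[3] = elie7SJ$unb
  rot[4] = lie7SJ$unbe
  rot[5] = ie7SJ$unbel
  rot[6] = e7SJ$unbeli
  rot[7] = 7SJ$unbelie
  rot[8] = SJ$unbelie7
  rot[9] = J$unbelie7S
  rot[10] = $unbelie7SJ
Sorted (with $ < everything):
  sorted[0] = $unbelie7SJ  (last char: 'J')
  sorted[1] = 7SJ$unbelie  (last char: 'e')
  sorted[2] = J$unbelie7S  (last char: 'S')
  sorted[3] = SJ$unbelie7  (last char: '7')
  sorted[4] = belie7SJ$un  (last char: 'n')
  sorted[5] = e7SJ$unbeli  (last char: 'i')
  sorted[6] = elie7SJ$unb  (last char: 'b')
  sorted[7] = ie7SJ$unbel  (last char: 'l')
  sorted[8] = lie7SJ$unbe  (last char: 'e')
  sorted[9] = nbelie7SJ$u  (last char: 'u')
  sorted[10] = unbelie7SJ$  (last char: '$')
Last column: JeS7nibleu$
Original string S is at sorted index 10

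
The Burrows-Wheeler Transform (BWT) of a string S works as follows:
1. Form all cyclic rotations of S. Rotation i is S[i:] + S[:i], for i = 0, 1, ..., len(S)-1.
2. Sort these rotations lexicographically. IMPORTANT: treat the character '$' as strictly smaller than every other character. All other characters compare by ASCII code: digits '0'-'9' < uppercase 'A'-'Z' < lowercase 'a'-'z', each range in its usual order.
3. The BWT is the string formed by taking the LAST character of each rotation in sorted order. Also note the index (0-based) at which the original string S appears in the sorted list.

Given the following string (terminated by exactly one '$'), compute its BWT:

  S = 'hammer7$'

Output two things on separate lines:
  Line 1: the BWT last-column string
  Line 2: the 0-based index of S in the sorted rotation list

All 8 rotations (rotation i = S[i:]+S[:i]):
  rot[0] = hammer7$
  rot[1] = ammer7$h
  rot[2] = mmer7$ha
  rot[3] = mer7$ham
  rot[4] = er7$hamm
  rot[5] = r7$hamme
  rot[6] = 7$hammer
  rot[7] = $hammer7
Sorted (with $ < everything):
  sorted[0] = $hammer7  (last char: '7')
  sorted[1] = 7$hammer  (last char: 'r')
  sorted[2] = ammer7$h  (last char: 'h')
  sorted[3] = er7$hamm  (last char: 'm')
  sorted[4] = hammer7$  (last char: '$')
  sorted[5] = mer7$ham  (last char: 'm')
  sorted[6] = mmer7$ha  (last char: 'a')
  sorted[7] = r7$hamme  (last char: 'e')
Last column: 7rhm$mae
Original string S is at sorted index 4

Answer: 7rhm$mae
4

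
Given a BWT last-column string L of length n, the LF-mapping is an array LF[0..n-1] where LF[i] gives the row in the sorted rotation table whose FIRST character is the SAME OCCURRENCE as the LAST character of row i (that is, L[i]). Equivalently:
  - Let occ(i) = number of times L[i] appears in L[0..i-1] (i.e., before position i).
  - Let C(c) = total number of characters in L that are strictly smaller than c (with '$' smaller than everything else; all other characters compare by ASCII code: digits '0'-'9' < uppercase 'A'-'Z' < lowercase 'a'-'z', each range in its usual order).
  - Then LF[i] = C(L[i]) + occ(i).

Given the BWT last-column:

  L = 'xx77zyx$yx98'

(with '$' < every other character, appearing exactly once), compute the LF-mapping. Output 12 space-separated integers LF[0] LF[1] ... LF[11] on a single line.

Char counts: '$':1, '7':2, '8':1, '9':1, 'x':4, 'y':2, 'z':1
C (first-col start): C('$')=0, C('7')=1, C('8')=3, C('9')=4, C('x')=5, C('y')=9, C('z')=11
L[0]='x': occ=0, LF[0]=C('x')+0=5+0=5
L[1]='x': occ=1, LF[1]=C('x')+1=5+1=6
L[2]='7': occ=0, LF[2]=C('7')+0=1+0=1
L[3]='7': occ=1, LF[3]=C('7')+1=1+1=2
L[4]='z': occ=0, LF[4]=C('z')+0=11+0=11
L[5]='y': occ=0, LF[5]=C('y')+0=9+0=9
L[6]='x': occ=2, LF[6]=C('x')+2=5+2=7
L[7]='$': occ=0, LF[7]=C('$')+0=0+0=0
L[8]='y': occ=1, LF[8]=C('y')+1=9+1=10
L[9]='x': occ=3, LF[9]=C('x')+3=5+3=8
L[10]='9': occ=0, LF[10]=C('9')+0=4+0=4
L[11]='8': occ=0, LF[11]=C('8')+0=3+0=3

Answer: 5 6 1 2 11 9 7 0 10 8 4 3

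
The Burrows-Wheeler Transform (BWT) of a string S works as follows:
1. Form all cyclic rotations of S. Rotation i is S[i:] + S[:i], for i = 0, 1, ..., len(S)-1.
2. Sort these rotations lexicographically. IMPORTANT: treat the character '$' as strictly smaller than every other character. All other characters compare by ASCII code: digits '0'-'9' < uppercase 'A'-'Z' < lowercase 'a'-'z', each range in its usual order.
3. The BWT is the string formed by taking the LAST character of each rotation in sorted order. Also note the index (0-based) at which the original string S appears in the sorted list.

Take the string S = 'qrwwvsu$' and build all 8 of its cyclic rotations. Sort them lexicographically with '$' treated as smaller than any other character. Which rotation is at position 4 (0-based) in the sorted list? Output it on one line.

All 8 rotations (rotation i = S[i:]+S[:i]):
  rot[0] = qrwwvsu$
  rot[1] = rwwvsu$q
  rot[2] = wwvsu$qr
  rot[3] = wvsu$qrw
  rot[4] = vsu$qrww
  rot[5] = su$qrwwv
  rot[6] = u$qrwwvs
  rot[7] = $qrwwvsu
Sorted (with $ < everything):
  sorted[0] = $qrwwvsu
  sorted[1] = qrwwvsu$
  sorted[2] = rwwvsu$q
  sorted[3] = su$qrwwv
  sorted[4] = u$qrwwvs
  sorted[5] = vsu$qrww
  sorted[6] = wvsu$qrw
  sorted[7] = wwvsu$qr
sorted[4] = u$qrwwvs

Answer: u$qrwwvs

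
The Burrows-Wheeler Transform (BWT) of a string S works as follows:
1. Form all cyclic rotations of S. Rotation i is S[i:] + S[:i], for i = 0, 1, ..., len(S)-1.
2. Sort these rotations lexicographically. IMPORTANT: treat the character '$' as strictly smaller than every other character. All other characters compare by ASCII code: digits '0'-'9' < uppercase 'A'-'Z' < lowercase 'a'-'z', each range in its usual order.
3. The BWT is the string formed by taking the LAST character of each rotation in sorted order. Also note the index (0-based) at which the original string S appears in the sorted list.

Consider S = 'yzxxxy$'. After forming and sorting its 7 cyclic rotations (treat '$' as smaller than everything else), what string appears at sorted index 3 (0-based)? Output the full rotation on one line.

Answer: xy$yzxx

Derivation:
All 7 rotations (rotation i = S[i:]+S[:i]):
  rot[0] = yzxxxy$
  rot[1] = zxxxy$y
  rot[2] = xxxy$yz
  rot[3] = xxy$yzx
  rot[4] = xy$yzxx
  rot[5] = y$yzxxx
  rot[6] = $yzxxxy
Sorted (with $ < everything):
  sorted[0] = $yzxxxy
  sorted[1] = xxxy$yz
  sorted[2] = xxy$yzx
  sorted[3] = xy$yzxx
  sorted[4] = y$yzxxx
  sorted[5] = yzxxxy$
  sorted[6] = zxxxy$y
sorted[3] = xy$yzxx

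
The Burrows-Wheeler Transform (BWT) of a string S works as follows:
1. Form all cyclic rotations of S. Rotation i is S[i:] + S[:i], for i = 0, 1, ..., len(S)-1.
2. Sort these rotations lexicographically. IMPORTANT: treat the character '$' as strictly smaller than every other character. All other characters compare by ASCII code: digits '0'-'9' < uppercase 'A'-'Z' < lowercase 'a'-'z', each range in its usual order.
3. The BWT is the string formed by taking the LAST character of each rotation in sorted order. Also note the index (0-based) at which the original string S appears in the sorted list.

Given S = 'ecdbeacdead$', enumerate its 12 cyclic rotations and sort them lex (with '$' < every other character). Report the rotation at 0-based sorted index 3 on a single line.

Answer: beacdead$ecd

Derivation:
All 12 rotations (rotation i = S[i:]+S[:i]):
  rot[0] = ecdbeacdead$
  rot[1] = cdbeacdead$e
  rot[2] = dbeacdead$ec
  rot[3] = beacdead$ecd
  rot[4] = eacdead$ecdb
  rot[5] = acdead$ecdbe
  rot[6] = cdead$ecdbea
  rot[7] = dead$ecdbeac
  rot[8] = ead$ecdbeacd
  rot[9] = ad$ecdbeacde
  rot[10] = d$ecdbeacdea
  rot[11] = $ecdbeacdead
Sorted (with $ < everything):
  sorted[0] = $ecdbeacdead
  sorted[1] = acdead$ecdbe
  sorted[2] = ad$ecdbeacde
  sorted[3] = beacdead$ecd
  sorted[4] = cdbeacdead$e
  sorted[5] = cdead$ecdbea
  sorted[6] = d$ecdbeacdea
  sorted[7] = dbeacdead$ec
  sorted[8] = dead$ecdbeac
  sorted[9] = eacdead$ecdb
  sorted[10] = ead$ecdbeacd
  sorted[11] = ecdbeacdead$
sorted[3] = beacdead$ecd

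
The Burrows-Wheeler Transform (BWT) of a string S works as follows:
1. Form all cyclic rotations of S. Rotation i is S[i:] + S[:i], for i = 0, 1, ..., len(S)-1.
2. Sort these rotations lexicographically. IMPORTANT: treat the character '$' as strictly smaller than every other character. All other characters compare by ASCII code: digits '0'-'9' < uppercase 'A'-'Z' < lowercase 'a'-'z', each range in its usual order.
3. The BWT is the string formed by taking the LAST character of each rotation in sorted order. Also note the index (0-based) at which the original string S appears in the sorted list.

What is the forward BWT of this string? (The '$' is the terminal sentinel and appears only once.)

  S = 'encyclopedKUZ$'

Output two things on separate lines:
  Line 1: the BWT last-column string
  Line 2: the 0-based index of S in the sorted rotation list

Answer: ZdKUynep$celoc
8

Derivation:
All 14 rotations (rotation i = S[i:]+S[:i]):
  rot[0] = encyclopedKUZ$
  rot[1] = ncyclopedKUZ$e
  rot[2] = cyclopedKUZ$en
  rot[3] = yclopedKUZ$enc
  rot[4] = clopedKUZ$ency
  rot[5] = lopedKUZ$encyc
  rot[6] = opedKUZ$encycl
  rot[7] = pedKUZ$encyclo
  rot[8] = edKUZ$encyclop
  rot[9] = dKUZ$encyclope
  rot[10] = KUZ$encycloped
  rot[11] = UZ$encyclopedK
  rot[12] = Z$encyclopedKU
  rot[13] = $encyclopedKUZ
Sorted (with $ < everything):
  sorted[0] = $encyclopedKUZ  (last char: 'Z')
  sorted[1] = KUZ$encycloped  (last char: 'd')
  sorted[2] = UZ$encyclopedK  (last char: 'K')
  sorted[3] = Z$encyclopedKU  (last char: 'U')
  sorted[4] = clopedKUZ$ency  (last char: 'y')
  sorted[5] = cyclopedKUZ$en  (last char: 'n')
  sorted[6] = dKUZ$encyclope  (last char: 'e')
  sorted[7] = edKUZ$encyclop  (last char: 'p')
  sorted[8] = encyclopedKUZ$  (last char: '$')
  sorted[9] = lopedKUZ$encyc  (last char: 'c')
  sorted[10] = ncyclopedKUZ$e  (last char: 'e')
  sorted[11] = opedKUZ$encycl  (last char: 'l')
  sorted[12] = pedKUZ$encyclo  (last char: 'o')
  sorted[13] = yclopedKUZ$enc  (last char: 'c')
Last column: ZdKUynep$celoc
Original string S is at sorted index 8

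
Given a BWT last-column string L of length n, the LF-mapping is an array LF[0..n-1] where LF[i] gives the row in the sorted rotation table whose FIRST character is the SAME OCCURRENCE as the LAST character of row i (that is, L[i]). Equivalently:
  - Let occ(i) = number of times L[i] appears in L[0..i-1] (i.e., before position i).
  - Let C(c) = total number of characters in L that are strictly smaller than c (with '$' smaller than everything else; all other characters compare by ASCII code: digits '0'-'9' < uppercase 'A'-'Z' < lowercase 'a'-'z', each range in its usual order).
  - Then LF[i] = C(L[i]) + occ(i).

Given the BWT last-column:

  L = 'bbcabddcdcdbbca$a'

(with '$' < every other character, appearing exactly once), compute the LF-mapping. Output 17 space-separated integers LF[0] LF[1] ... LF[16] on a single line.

Answer: 4 5 9 1 6 13 14 10 15 11 16 7 8 12 2 0 3

Derivation:
Char counts: '$':1, 'a':3, 'b':5, 'c':4, 'd':4
C (first-col start): C('$')=0, C('a')=1, C('b')=4, C('c')=9, C('d')=13
L[0]='b': occ=0, LF[0]=C('b')+0=4+0=4
L[1]='b': occ=1, LF[1]=C('b')+1=4+1=5
L[2]='c': occ=0, LF[2]=C('c')+0=9+0=9
L[3]='a': occ=0, LF[3]=C('a')+0=1+0=1
L[4]='b': occ=2, LF[4]=C('b')+2=4+2=6
L[5]='d': occ=0, LF[5]=C('d')+0=13+0=13
L[6]='d': occ=1, LF[6]=C('d')+1=13+1=14
L[7]='c': occ=1, LF[7]=C('c')+1=9+1=10
L[8]='d': occ=2, LF[8]=C('d')+2=13+2=15
L[9]='c': occ=2, LF[9]=C('c')+2=9+2=11
L[10]='d': occ=3, LF[10]=C('d')+3=13+3=16
L[11]='b': occ=3, LF[11]=C('b')+3=4+3=7
L[12]='b': occ=4, LF[12]=C('b')+4=4+4=8
L[13]='c': occ=3, LF[13]=C('c')+3=9+3=12
L[14]='a': occ=1, LF[14]=C('a')+1=1+1=2
L[15]='$': occ=0, LF[15]=C('$')+0=0+0=0
L[16]='a': occ=2, LF[16]=C('a')+2=1+2=3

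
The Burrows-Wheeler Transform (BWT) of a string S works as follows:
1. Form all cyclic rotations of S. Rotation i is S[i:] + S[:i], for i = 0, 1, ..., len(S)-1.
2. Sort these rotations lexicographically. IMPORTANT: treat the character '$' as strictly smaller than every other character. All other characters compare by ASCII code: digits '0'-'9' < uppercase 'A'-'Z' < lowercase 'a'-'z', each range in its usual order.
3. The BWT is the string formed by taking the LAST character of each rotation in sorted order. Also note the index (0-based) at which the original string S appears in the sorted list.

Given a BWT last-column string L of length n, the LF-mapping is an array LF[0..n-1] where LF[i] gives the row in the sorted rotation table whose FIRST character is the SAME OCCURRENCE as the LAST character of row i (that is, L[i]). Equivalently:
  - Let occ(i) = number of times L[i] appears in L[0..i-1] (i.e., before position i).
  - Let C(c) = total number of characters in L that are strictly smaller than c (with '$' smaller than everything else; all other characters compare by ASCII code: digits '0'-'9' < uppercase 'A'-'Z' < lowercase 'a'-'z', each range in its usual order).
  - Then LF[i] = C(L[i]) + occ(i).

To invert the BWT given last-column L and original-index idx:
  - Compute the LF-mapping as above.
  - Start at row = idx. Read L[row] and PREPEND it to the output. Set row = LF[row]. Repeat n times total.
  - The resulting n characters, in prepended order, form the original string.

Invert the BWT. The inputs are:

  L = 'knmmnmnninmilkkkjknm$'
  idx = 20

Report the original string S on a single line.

Answer: nnkniknkmnlmkmmimjnk$

Derivation:
LF mapping: 4 15 10 11 16 12 17 18 1 19 13 2 9 5 6 7 3 8 20 14 0
Walk LF starting at row 20, prepending L[row]:
  step 1: row=20, L[20]='$', prepend. Next row=LF[20]=0
  step 2: row=0, L[0]='k', prepend. Next row=LF[0]=4
  step 3: row=4, L[4]='n', prepend. Next row=LF[4]=16
  step 4: row=16, L[16]='j', prepend. Next row=LF[16]=3
  step 5: row=3, L[3]='m', prepend. Next row=LF[3]=11
  step 6: row=11, L[11]='i', prepend. Next row=LF[11]=2
  step 7: row=2, L[2]='m', prepend. Next row=LF[2]=10
  step 8: row=10, L[10]='m', prepend. Next row=LF[10]=13
  step 9: row=13, L[13]='k', prepend. Next row=LF[13]=5
  step 10: row=5, L[5]='m', prepend. Next row=LF[5]=12
  step 11: row=12, L[12]='l', prepend. Next row=LF[12]=9
  step 12: row=9, L[9]='n', prepend. Next row=LF[9]=19
  step 13: row=19, L[19]='m', prepend. Next row=LF[19]=14
  step 14: row=14, L[14]='k', prepend. Next row=LF[14]=6
  step 15: row=6, L[6]='n', prepend. Next row=LF[6]=17
  step 16: row=17, L[17]='k', prepend. Next row=LF[17]=8
  step 17: row=8, L[8]='i', prepend. Next row=LF[8]=1
  step 18: row=1, L[1]='n', prepend. Next row=LF[1]=15
  step 19: row=15, L[15]='k', prepend. Next row=LF[15]=7
  step 20: row=7, L[7]='n', prepend. Next row=LF[7]=18
  step 21: row=18, L[18]='n', prepend. Next row=LF[18]=20
Reversed output: nnkniknkmnlmkmmimjnk$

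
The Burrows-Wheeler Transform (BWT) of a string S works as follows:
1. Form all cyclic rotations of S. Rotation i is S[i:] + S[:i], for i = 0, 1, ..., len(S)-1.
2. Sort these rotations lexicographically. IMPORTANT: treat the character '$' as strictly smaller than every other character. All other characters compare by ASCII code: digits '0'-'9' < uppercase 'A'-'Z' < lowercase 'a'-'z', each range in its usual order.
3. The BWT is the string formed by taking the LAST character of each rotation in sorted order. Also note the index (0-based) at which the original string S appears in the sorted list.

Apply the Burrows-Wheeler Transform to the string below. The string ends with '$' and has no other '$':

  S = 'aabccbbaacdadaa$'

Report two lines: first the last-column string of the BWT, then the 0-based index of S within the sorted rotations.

Answer: aad$baadbcacbaac
3

Derivation:
All 16 rotations (rotation i = S[i:]+S[:i]):
  rot[0] = aabccbbaacdadaa$
  rot[1] = abccbbaacdadaa$a
  rot[2] = bccbbaacdadaa$aa
  rot[3] = ccbbaacdadaa$aab
  rot[4] = cbbaacdadaa$aabc
  rot[5] = bbaacdadaa$aabcc
  rot[6] = baacdadaa$aabccb
  rot[7] = aacdadaa$aabccbb
  rot[8] = acdadaa$aabccbba
  rot[9] = cdadaa$aabccbbaa
  rot[10] = dadaa$aabccbbaac
  rot[11] = adaa$aabccbbaacd
  rot[12] = daa$aabccbbaacda
  rot[13] = aa$aabccbbaacdad
  rot[14] = a$aabccbbaacdada
  rot[15] = $aabccbbaacdadaa
Sorted (with $ < everything):
  sorted[0] = $aabccbbaacdadaa  (last char: 'a')
  sorted[1] = a$aabccbbaacdada  (last char: 'a')
  sorted[2] = aa$aabccbbaacdad  (last char: 'd')
  sorted[3] = aabccbbaacdadaa$  (last char: '$')
  sorted[4] = aacdadaa$aabccbb  (last char: 'b')
  sorted[5] = abccbbaacdadaa$a  (last char: 'a')
  sorted[6] = acdadaa$aabccbba  (last char: 'a')
  sorted[7] = adaa$aabccbbaacd  (last char: 'd')
  sorted[8] = baacdadaa$aabccb  (last char: 'b')
  sorted[9] = bbaacdadaa$aabcc  (last char: 'c')
  sorted[10] = bccbbaacdadaa$aa  (last char: 'a')
  sorted[11] = cbbaacdadaa$aabc  (last char: 'c')
  sorted[12] = ccbbaacdadaa$aab  (last char: 'b')
  sorted[13] = cdadaa$aabccbbaa  (last char: 'a')
  sorted[14] = daa$aabccbbaacda  (last char: 'a')
  sorted[15] = dadaa$aabccbbaac  (last char: 'c')
Last column: aad$baadbcacbaac
Original string S is at sorted index 3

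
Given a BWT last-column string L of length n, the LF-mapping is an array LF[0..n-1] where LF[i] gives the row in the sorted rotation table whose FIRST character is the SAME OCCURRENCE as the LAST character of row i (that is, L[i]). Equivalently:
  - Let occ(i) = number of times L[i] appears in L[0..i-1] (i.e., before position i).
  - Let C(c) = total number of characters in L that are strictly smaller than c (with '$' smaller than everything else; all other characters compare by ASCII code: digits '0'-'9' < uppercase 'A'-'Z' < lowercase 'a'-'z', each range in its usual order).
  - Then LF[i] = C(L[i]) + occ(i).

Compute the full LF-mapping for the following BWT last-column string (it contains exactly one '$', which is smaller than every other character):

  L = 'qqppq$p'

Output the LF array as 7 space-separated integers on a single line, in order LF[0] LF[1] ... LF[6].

Answer: 4 5 1 2 6 0 3

Derivation:
Char counts: '$':1, 'p':3, 'q':3
C (first-col start): C('$')=0, C('p')=1, C('q')=4
L[0]='q': occ=0, LF[0]=C('q')+0=4+0=4
L[1]='q': occ=1, LF[1]=C('q')+1=4+1=5
L[2]='p': occ=0, LF[2]=C('p')+0=1+0=1
L[3]='p': occ=1, LF[3]=C('p')+1=1+1=2
L[4]='q': occ=2, LF[4]=C('q')+2=4+2=6
L[5]='$': occ=0, LF[5]=C('$')+0=0+0=0
L[6]='p': occ=2, LF[6]=C('p')+2=1+2=3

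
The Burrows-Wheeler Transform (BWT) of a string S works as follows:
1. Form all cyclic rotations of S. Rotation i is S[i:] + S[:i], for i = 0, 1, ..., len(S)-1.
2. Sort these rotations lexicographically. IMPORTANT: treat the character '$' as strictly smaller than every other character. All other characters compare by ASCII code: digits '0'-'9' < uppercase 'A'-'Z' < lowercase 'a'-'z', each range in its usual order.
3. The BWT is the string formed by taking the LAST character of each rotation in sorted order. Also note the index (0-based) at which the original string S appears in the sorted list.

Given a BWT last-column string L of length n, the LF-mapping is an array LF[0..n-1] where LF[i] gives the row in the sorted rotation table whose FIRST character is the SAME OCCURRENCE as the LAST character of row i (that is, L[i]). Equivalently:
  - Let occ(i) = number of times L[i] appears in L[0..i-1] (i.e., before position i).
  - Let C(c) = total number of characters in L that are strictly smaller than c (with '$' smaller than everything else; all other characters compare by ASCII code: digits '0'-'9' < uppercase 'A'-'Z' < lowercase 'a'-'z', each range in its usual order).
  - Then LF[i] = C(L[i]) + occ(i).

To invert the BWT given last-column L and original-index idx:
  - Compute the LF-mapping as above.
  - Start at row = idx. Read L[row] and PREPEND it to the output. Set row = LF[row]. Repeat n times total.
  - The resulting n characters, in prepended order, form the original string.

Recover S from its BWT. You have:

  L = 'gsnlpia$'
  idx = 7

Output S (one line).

Answer: sapling$

Derivation:
LF mapping: 2 7 5 4 6 3 1 0
Walk LF starting at row 7, prepending L[row]:
  step 1: row=7, L[7]='$', prepend. Next row=LF[7]=0
  step 2: row=0, L[0]='g', prepend. Next row=LF[0]=2
  step 3: row=2, L[2]='n', prepend. Next row=LF[2]=5
  step 4: row=5, L[5]='i', prepend. Next row=LF[5]=3
  step 5: row=3, L[3]='l', prepend. Next row=LF[3]=4
  step 6: row=4, L[4]='p', prepend. Next row=LF[4]=6
  step 7: row=6, L[6]='a', prepend. Next row=LF[6]=1
  step 8: row=1, L[1]='s', prepend. Next row=LF[1]=7
Reversed output: sapling$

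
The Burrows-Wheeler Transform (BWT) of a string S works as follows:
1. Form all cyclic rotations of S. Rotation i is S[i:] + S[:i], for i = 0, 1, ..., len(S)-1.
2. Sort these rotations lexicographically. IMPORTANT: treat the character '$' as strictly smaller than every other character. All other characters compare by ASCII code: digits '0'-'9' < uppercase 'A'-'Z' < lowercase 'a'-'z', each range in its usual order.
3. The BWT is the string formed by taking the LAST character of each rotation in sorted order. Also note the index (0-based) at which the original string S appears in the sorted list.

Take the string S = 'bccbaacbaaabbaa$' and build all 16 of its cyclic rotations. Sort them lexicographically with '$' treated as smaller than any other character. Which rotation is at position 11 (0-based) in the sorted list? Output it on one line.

Answer: bbaa$bccbaacbaaa

Derivation:
All 16 rotations (rotation i = S[i:]+S[:i]):
  rot[0] = bccbaacbaaabbaa$
  rot[1] = ccbaacbaaabbaa$b
  rot[2] = cbaacbaaabbaa$bc
  rot[3] = baacbaaabbaa$bcc
  rot[4] = aacbaaabbaa$bccb
  rot[5] = acbaaabbaa$bccba
  rot[6] = cbaaabbaa$bccbaa
  rot[7] = baaabbaa$bccbaac
  rot[8] = aaabbaa$bccbaacb
  rot[9] = aabbaa$bccbaacba
  rot[10] = abbaa$bccbaacbaa
  rot[11] = bbaa$bccbaacbaaa
  rot[12] = baa$bccbaacbaaab
  rot[13] = aa$bccbaacbaaabb
  rot[14] = a$bccbaacbaaabba
  rot[15] = $bccbaacbaaabbaa
Sorted (with $ < everything):
  sorted[0] = $bccbaacbaaabbaa
  sorted[1] = a$bccbaacbaaabba
  sorted[2] = aa$bccbaacbaaabb
  sorted[3] = aaabbaa$bccbaacb
  sorted[4] = aabbaa$bccbaacba
  sorted[5] = aacbaaabbaa$bccb
  sorted[6] = abbaa$bccbaacbaa
  sorted[7] = acbaaabbaa$bccba
  sorted[8] = baa$bccbaacbaaab
  sorted[9] = baaabbaa$bccbaac
  sorted[10] = baacbaaabbaa$bcc
  sorted[11] = bbaa$bccbaacbaaa
  sorted[12] = bccbaacbaaabbaa$
  sorted[13] = cbaaabbaa$bccbaa
  sorted[14] = cbaacbaaabbaa$bc
  sorted[15] = ccbaacbaaabbaa$b
sorted[11] = bbaa$bccbaacbaaa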